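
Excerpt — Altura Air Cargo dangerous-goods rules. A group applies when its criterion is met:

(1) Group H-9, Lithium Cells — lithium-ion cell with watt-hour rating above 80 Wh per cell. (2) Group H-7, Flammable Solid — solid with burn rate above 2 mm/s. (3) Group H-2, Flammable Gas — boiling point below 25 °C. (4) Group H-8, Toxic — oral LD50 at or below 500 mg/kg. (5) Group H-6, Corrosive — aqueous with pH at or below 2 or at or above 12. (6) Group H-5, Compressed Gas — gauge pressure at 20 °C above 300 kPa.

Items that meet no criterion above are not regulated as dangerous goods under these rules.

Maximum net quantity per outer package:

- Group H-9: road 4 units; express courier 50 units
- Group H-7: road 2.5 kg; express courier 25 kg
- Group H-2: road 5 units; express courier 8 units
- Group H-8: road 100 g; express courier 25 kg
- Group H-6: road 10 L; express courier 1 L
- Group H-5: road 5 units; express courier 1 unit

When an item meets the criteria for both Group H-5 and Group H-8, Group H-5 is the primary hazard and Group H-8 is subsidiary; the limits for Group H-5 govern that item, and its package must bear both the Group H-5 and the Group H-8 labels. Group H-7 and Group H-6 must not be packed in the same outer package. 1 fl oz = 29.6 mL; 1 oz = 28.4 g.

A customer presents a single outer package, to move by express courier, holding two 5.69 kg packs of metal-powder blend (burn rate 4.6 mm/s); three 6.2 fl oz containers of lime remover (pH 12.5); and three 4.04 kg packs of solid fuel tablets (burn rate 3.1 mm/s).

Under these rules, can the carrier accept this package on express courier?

Metal-powder blend: burn rate 4.6 mm/s > 2 mm/s → Group H-7 (Flammable Solid).
With pH 12.5 (≥ 12), the lime remover falls in Group H-6.
Burn rate 3.1 mm/s meets the Group H-7 criterion (Flammable Solid), so the solid fuel tablets are Group H-7.
Total Group H-7: (two 5.69 kg packs = 11.38 kg) + (three 4.04 kg packs = 12.12 kg) = 23.5 kg.
That is within the Group H-7 express courier limit of 25 kg.
Group H-6 quantity: three 6.2 fl oz containers = 550.56 mL.
550.56 mL is within the express courier limit of 1 L for Group H-6.
Group H-7 and Group H-6 may not share an outer package.

No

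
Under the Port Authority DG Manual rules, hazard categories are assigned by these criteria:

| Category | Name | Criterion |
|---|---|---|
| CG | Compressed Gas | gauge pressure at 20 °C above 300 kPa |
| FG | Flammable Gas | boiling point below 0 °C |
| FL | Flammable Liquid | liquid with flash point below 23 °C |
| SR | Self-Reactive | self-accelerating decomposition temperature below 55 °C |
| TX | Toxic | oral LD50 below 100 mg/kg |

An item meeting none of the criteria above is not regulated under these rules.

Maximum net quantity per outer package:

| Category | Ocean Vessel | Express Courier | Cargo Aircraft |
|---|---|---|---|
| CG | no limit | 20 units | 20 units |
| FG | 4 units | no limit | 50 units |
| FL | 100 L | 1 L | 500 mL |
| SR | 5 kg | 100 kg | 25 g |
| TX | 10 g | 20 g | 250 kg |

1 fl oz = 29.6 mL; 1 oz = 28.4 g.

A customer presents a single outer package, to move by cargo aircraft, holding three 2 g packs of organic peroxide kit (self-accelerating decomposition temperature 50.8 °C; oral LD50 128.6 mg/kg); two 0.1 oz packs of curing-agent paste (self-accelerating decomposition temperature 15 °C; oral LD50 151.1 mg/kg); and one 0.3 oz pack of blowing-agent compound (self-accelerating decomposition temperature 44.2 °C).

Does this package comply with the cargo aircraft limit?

Yes

With self-accelerating decomposition temperature 50.8 °C (< 55 °C), the organic peroxide kit falls in Category SR.
The curing-agent paste has self-accelerating decomposition temperature 15 °C, which is < 55 °C, so it is Category SR (Self-Reactive).
The blowing-agent compound has self-accelerating decomposition temperature 44.2 °C, which is < 55 °C, so it is Category SR (Self-Reactive).
Category SR net quantity: (three 2 g packs = 6 g) + (two 0.1 oz packs = 5.68 g) + (one 0.3 oz pack = 8.52 g) = 20.2 g.
That is within the Category SR cargo aircraft limit of 25 g.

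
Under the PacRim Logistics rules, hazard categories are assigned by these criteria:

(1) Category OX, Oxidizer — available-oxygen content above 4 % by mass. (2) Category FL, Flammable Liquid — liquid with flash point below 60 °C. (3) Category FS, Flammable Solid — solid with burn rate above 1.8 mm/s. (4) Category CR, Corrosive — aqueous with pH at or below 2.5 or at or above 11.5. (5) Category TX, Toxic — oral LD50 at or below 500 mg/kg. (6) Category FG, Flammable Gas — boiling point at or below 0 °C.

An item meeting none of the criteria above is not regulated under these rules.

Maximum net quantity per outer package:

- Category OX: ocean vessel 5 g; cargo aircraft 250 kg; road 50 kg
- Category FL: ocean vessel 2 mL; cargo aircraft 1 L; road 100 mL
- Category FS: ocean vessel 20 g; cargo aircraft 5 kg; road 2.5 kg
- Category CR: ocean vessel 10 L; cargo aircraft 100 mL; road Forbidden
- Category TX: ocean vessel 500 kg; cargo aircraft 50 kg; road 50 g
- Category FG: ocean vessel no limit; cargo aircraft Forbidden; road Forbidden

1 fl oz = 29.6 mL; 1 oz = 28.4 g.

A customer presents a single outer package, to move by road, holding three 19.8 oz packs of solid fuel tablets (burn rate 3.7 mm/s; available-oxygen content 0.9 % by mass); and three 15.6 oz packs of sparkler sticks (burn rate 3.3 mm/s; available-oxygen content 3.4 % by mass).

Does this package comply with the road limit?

Solid fuel tablets: burn rate 3.7 mm/s > 1.8 mm/s → Category FS (Flammable Solid).
The sparkler sticks have burn rate 3.3 mm/s, which is > 1.8 mm/s, so they are Category FS (Flammable Solid).
Total Category FS: (three 19.8 oz packs = 1686.96 g) + (three 15.6 oz packs = 1329.12 g) = 3016.08 g.
3016.08 g > 2.5 kg (road limit, Category FS) — over the limit.

No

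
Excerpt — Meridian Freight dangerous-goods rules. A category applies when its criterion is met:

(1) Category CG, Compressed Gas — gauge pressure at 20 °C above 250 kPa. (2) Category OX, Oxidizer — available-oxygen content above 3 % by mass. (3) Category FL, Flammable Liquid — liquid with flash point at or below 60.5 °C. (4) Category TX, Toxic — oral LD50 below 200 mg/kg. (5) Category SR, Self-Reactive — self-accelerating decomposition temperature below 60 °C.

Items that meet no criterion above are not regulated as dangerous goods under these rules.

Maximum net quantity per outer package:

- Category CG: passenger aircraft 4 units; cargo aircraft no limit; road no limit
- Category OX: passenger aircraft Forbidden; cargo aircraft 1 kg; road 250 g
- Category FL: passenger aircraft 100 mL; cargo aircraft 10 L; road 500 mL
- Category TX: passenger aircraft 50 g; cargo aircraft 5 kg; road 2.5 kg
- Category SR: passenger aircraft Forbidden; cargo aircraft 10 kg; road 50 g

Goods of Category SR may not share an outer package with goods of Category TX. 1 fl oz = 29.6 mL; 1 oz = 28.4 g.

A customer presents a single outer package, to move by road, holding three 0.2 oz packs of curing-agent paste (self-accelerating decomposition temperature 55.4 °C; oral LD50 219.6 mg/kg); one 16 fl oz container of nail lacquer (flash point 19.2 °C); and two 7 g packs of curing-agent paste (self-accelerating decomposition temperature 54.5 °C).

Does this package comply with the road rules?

With self-accelerating decomposition temperature 55.4 °C (< 60 °C), the curing-agent paste falls in Category SR.
Nail lacquer: flash point 19.2 °C ≤ 60.5 °C → Category FL (Flammable Liquid).
Self-accelerating decomposition temperature 54.5 °C meets the Category SR criterion (Self-Reactive), so the curing-agent paste is Category SR.
Total Category SR: (three 0.2 oz packs = 17.04 g) + (two 7 g packs = 14 g) = 31.04 g.
31.04 g is within the road limit of 50 g for Category SR.
Category FL quantity: one 16 fl oz container = 473.6 mL.
473.6 mL is within the road limit of 500 mL for Category FL.
The segregation rule (Category SR with Category TX) does not apply to Category SR with Category FL.
Every hazard category is within its road limit and no segregation rule is violated.

Yes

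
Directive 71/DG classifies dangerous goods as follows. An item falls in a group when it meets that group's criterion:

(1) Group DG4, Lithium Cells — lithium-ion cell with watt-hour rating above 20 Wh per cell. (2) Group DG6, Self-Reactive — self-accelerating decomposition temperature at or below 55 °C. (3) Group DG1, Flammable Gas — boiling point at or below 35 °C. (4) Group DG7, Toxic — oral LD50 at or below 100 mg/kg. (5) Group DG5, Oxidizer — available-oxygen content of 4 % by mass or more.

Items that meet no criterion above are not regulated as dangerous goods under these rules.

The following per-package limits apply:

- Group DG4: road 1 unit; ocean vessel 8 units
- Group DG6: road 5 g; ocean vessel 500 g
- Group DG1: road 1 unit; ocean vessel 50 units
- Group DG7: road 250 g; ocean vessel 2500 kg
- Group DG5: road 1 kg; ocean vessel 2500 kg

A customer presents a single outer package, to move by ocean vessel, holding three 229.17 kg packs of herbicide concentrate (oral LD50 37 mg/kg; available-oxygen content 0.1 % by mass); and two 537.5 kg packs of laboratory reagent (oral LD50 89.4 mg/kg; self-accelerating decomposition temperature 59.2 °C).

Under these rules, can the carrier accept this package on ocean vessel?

Oral LD50 37 mg/kg meets the Group DG7 criterion (Toxic), so the herbicide concentrate is Group DG7.
The laboratory reagent has oral LD50 89.4 mg/kg, which is ≤ 100 mg/kg, so it is Group DG7 (Toxic).
Total Group DG7: (three 229.17 kg packs = 687.51 kg) + (two 537.5 kg packs = 1075 kg) = 1762.51 kg.
1762.51 kg ≤ 2500 kg (ocean vessel limit, Group DG7) — within limit.

Yes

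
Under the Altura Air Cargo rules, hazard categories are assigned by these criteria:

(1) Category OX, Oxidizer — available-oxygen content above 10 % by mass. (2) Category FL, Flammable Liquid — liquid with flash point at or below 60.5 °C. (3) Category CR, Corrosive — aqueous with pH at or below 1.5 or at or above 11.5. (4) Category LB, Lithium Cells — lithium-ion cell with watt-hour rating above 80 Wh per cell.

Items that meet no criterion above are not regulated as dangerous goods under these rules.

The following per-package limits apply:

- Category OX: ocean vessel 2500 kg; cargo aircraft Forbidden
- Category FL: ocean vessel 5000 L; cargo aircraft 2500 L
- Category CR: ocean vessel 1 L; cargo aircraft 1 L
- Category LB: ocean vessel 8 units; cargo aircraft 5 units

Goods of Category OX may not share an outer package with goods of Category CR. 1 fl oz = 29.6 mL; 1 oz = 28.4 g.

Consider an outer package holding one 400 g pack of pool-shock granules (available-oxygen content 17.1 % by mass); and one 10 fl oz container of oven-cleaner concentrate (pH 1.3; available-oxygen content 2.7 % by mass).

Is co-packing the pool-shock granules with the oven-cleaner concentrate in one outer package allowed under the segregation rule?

No

With available-oxygen content 17.1 % by mass (> 10 % by mass), the pool-shock granules fall in Category OX.
The oven-cleaner concentrate has pH 1.3, which is ≤ 1.5, so it is Category CR (Corrosive).
Category OX and Category CR may not share an outer package.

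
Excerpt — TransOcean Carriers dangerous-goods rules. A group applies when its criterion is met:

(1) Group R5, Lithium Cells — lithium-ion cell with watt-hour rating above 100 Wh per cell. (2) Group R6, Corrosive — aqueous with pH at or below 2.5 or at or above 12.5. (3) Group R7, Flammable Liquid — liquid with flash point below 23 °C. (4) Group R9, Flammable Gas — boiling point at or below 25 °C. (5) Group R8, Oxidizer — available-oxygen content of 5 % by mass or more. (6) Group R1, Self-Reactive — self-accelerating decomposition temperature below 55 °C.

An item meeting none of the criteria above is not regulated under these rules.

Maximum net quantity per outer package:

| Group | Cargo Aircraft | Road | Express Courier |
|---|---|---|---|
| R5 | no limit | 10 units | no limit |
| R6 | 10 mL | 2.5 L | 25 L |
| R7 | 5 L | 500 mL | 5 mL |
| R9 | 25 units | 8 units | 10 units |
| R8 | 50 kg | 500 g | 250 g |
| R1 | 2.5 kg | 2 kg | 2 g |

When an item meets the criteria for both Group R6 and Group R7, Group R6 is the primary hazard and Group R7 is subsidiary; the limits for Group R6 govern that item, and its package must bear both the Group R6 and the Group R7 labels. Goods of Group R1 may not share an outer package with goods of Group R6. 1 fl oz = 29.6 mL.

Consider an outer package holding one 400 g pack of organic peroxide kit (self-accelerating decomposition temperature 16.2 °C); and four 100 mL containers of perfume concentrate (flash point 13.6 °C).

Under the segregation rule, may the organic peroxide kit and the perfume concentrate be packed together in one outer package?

With self-accelerating decomposition temperature 16.2 °C (< 55 °C), the organic peroxide kit falls in Group R1.
With flash point 13.6 °C (< 23 °C), the perfume concentrate falls in Group R7.
No segregation rule bars Group R1 with Group R7.

Yes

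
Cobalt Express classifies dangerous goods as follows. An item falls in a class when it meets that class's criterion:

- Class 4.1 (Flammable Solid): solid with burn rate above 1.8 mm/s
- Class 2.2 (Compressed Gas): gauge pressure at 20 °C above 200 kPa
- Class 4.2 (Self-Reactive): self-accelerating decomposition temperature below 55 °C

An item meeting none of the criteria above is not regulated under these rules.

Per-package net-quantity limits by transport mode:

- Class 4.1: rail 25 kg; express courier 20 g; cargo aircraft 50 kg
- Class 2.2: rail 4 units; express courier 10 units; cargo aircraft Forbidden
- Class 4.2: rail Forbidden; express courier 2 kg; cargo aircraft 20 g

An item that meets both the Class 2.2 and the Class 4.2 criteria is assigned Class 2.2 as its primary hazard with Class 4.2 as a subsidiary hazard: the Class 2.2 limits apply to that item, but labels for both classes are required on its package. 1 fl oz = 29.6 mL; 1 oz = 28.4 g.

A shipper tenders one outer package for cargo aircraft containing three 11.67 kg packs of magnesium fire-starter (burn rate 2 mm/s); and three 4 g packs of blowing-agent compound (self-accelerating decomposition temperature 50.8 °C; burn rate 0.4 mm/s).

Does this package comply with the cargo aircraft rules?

Yes

Burn rate 2 mm/s meets the Class 4.1 criterion (Flammable Solid), so the magnesium fire-starter is Class 4.1.
With self-accelerating decomposition temperature 50.8 °C (< 55 °C), the blowing-agent compound falls in Class 4.2.
Class 4.2 quantity: three 4 g packs = 12 g.
That is within the Class 4.2 cargo aircraft limit of 20 g.
Class 4.1 quantity: three 11.67 kg packs = 35.01 kg.
35.01 kg is within the cargo aircraft limit of 50 kg for Class 4.1.
Every hazard class is within its cargo aircraft limit and no segregation rule is violated.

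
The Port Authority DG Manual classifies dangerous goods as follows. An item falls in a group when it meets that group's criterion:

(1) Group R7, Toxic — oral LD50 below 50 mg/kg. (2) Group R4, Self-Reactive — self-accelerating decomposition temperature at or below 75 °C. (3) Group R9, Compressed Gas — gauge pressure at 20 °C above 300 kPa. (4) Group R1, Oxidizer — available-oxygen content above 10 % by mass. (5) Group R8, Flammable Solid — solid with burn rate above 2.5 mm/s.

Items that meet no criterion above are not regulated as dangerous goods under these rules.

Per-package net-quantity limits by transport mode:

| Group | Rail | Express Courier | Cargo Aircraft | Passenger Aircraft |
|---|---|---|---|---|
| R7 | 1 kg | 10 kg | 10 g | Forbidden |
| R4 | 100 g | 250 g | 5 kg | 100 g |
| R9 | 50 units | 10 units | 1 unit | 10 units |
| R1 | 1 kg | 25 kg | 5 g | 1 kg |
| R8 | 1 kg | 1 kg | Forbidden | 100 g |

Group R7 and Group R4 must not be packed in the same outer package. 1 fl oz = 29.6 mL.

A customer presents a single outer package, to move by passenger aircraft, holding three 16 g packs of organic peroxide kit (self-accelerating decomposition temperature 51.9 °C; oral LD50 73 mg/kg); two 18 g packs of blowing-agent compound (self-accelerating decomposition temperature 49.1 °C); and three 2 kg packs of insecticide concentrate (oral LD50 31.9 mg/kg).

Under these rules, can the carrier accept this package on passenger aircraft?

The organic peroxide kit has self-accelerating decomposition temperature 51.9 °C, which is ≤ 75 °C, so it is Group R4 (Self-Reactive).
Self-accelerating decomposition temperature 49.1 °C meets the Group R4 criterion (Self-Reactive), so the blowing-agent compound is Group R4.
The insecticide concentrate has oral LD50 31.9 mg/kg, which is < 50 mg/kg, so it is Group R7 (Toxic).
Group R7 quantity: three 2 kg packs = 6 kg.
By passenger aircraft, Group R7 is Forbidden regardless of quantity.
Total Group R4: (three 16 g packs = 48 g) + (two 18 g packs = 36 g) = 84 g.
84 g ≤ 100 g (passenger aircraft limit, Group R4) — within limit.
Group R7 and Group R4 may not share an outer package.

No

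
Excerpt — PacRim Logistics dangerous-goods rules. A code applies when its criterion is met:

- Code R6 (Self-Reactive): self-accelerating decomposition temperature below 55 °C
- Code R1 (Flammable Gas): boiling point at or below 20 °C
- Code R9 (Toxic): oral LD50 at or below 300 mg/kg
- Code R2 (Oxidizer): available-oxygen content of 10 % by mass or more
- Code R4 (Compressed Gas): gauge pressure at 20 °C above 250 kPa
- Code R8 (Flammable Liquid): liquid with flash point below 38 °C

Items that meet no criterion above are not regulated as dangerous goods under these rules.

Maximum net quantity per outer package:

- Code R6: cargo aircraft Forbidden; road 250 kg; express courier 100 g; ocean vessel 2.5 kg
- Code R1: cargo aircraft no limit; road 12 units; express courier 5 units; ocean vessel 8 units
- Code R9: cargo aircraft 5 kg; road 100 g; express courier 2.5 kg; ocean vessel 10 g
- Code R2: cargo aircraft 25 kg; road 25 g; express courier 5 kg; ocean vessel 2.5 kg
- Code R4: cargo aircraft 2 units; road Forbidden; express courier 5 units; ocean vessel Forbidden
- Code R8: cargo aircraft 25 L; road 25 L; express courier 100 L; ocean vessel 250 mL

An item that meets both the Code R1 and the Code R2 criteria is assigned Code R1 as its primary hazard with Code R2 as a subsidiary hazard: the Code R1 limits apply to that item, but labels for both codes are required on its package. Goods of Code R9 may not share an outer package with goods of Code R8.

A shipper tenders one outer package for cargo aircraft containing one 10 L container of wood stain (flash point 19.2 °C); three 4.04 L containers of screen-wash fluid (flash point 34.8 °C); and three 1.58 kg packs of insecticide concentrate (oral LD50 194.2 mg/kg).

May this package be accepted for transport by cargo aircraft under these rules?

Flash point 19.2 °C meets the Code R8 criterion (Flammable Liquid), so the wood stain is Code R8.
With flash point 34.8 °C (< 38 °C), the screen-wash fluid falls in Code R8.
The insecticide concentrate has oral LD50 194.2 mg/kg, which is ≤ 300 mg/kg, so it is Code R9 (Toxic).
Code R9 quantity: three 1.58 kg packs = 4.74 kg.
4.74 kg ≤ 5 kg (cargo aircraft limit, Code R9) — within limit.
Code R8 net quantity: 10 L + (three 4.04 L containers = 12.12 L) = 22.12 L.
22.12 L is within the cargo aircraft limit of 25 L for Code R8.
Code R9 and Code R8 may not share an outer package.

No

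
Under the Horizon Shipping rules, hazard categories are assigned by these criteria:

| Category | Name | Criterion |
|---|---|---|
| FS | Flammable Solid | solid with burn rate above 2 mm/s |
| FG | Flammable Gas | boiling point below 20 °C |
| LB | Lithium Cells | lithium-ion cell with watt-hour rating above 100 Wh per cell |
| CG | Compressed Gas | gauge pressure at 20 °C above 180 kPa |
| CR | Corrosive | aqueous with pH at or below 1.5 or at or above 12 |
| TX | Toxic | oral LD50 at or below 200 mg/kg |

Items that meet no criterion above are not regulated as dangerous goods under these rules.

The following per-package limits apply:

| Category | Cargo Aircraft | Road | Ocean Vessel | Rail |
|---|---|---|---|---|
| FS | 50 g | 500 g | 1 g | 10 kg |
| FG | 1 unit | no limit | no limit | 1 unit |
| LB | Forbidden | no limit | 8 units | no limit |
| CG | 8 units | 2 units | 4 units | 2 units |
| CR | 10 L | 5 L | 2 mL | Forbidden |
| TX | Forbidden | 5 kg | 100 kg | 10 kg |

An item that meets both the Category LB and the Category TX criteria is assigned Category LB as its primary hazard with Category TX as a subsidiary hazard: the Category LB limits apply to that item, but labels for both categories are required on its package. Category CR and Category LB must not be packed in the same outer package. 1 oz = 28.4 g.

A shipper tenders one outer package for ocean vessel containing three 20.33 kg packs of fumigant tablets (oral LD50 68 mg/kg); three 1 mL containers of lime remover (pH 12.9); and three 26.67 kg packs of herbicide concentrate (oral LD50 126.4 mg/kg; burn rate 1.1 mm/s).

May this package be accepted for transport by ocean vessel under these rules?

No

With oral LD50 68 mg/kg (≤ 200 mg/kg), the fumigant tablets fall in Category TX.
Lime remover: pH 12.9 ≥ 12 → Category CR (Corrosive).
With oral LD50 126.4 mg/kg (≤ 200 mg/kg), the herbicide concentrate falls in Category TX.
Total Category TX: (three 20.33 kg packs = 60.99 kg) + (three 26.67 kg packs = 80.01 kg) = 141 kg.
141 kg > 100 kg (ocean vessel limit, Category TX) — over the limit.
Category CR quantity: three 1 mL containers = 3 mL.
3 mL > 2 mL (ocean vessel limit, Category CR) — over the limit.
The segregation rule (Category CR with Category LB) does not apply to Category TX with Category CR.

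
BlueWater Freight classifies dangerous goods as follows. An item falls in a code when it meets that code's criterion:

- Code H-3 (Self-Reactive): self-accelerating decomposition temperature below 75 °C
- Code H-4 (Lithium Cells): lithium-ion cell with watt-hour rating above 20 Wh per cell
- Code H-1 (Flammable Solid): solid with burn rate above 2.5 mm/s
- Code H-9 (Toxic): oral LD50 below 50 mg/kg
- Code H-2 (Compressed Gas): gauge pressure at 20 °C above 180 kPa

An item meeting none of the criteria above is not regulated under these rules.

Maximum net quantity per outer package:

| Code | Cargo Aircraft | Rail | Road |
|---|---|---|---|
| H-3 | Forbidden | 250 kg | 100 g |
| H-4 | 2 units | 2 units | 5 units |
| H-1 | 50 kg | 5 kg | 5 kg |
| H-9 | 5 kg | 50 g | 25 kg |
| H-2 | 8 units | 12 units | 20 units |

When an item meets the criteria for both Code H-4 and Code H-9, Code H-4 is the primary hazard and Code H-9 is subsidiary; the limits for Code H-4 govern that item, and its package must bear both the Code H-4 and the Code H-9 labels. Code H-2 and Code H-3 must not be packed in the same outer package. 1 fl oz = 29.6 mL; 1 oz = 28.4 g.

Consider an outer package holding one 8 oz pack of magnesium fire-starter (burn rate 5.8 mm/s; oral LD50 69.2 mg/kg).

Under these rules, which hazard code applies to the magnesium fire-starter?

Magnesium fire-starter: burn rate 5.8 mm/s > 2.5 mm/s → Code H-1 (Flammable Solid).

Code H-1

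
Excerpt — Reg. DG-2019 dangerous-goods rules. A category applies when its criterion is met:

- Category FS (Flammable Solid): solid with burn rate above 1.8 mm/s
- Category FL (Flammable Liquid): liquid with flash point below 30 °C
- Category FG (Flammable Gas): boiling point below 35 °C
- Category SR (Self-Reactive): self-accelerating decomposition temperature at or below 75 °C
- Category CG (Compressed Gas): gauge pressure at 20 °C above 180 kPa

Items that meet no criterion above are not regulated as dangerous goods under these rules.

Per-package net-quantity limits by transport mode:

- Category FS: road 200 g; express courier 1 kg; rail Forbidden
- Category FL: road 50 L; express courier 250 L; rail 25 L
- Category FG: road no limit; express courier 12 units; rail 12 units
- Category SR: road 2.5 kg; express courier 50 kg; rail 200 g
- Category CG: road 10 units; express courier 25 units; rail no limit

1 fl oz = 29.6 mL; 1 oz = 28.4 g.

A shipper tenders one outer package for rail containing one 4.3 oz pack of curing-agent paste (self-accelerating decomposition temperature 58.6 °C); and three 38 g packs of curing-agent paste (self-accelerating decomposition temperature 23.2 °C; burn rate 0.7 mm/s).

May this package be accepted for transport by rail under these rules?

No

The curing-agent paste has self-accelerating decomposition temperature 58.6 °C, which is ≤ 75 °C, so it is Category SR (Self-Reactive).
With self-accelerating decomposition temperature 23.2 °C (≤ 75 °C), the curing-agent paste falls in Category SR.
Category SR net quantity: (one 4.3 oz pack = 122.12 g) + (three 38 g packs = 114 g) = 236.12 g.
236.12 g > 200 g (rail limit, Category SR) — over the limit.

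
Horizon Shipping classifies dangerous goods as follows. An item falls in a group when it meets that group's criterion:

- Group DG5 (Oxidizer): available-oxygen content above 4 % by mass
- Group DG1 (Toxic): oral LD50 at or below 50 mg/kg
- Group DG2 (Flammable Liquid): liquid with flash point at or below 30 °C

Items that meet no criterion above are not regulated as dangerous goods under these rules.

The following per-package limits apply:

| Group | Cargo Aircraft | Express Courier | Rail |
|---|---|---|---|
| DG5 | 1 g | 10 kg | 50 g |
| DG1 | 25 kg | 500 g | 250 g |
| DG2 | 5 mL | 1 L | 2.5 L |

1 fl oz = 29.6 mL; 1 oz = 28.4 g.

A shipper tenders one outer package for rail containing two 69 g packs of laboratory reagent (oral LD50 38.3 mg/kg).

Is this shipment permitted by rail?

Yes

Oral LD50 38.3 mg/kg meets the Group DG1 criterion (Toxic), so the laboratory reagent is Group DG1.
Group DG1 quantity: two 69 g packs = 138 g.
138 g ≤ 250 g (rail limit, Group DG1) — within limit.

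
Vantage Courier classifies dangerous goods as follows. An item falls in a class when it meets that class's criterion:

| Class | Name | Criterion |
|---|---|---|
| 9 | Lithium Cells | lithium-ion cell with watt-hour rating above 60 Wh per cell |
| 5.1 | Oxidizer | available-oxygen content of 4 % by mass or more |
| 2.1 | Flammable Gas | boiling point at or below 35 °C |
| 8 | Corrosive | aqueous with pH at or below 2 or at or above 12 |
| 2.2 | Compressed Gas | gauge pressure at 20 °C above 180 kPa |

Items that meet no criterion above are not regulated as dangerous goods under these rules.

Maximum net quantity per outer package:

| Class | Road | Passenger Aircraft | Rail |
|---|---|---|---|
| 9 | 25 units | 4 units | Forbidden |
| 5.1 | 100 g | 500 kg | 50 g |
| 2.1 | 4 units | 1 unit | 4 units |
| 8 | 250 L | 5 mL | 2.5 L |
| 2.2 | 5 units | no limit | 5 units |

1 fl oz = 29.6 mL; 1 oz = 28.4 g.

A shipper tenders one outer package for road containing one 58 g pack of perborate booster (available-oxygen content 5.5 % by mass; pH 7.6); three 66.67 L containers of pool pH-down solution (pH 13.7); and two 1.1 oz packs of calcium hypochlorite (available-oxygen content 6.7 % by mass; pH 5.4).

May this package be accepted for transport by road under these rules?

Perborate booster: available-oxygen content 5.5 % by mass ≥ 4 % by mass → Class 5.1 (Oxidizer).
The pool pH-down solution has pH 13.7, which is ≥ 12, so it is Class 8 (Corrosive).
Calcium hypochlorite: available-oxygen content 6.7 % by mass ≥ 4 % by mass → Class 5.1 (Oxidizer).
Total Class 5.1: 58 g + (two 1.1 oz packs = 62.48 g) = 120.48 g.
That exceeds the Class 5.1 road limit of 100 g.
Class 8 quantity: three 66.67 L containers = 200.01 L.
200.01 L is within the road limit of 250 L for Class 8.

No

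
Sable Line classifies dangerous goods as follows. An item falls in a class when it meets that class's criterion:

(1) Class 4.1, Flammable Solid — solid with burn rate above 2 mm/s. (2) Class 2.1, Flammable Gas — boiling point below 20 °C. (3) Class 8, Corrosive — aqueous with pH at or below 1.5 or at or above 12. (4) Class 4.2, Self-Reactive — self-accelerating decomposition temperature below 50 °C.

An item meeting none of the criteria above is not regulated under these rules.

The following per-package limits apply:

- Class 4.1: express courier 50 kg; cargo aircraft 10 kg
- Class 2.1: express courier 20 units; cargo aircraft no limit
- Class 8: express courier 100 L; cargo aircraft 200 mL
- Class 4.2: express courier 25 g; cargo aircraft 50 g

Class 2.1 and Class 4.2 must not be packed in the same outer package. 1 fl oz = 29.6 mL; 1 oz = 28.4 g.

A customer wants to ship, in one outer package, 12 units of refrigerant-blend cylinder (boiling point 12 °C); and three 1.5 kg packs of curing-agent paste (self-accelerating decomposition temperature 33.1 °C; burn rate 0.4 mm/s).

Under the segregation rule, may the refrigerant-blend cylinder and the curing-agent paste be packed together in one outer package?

No

With boiling point 12 °C (< 20 °C), the refrigerant-blend cylinder falls in Class 2.1.
Self-accelerating decomposition temperature 33.1 °C meets the Class 4.2 criterion (Self-Reactive), so the curing-agent paste is Class 4.2.
Class 2.1 and Class 4.2 may not share an outer package.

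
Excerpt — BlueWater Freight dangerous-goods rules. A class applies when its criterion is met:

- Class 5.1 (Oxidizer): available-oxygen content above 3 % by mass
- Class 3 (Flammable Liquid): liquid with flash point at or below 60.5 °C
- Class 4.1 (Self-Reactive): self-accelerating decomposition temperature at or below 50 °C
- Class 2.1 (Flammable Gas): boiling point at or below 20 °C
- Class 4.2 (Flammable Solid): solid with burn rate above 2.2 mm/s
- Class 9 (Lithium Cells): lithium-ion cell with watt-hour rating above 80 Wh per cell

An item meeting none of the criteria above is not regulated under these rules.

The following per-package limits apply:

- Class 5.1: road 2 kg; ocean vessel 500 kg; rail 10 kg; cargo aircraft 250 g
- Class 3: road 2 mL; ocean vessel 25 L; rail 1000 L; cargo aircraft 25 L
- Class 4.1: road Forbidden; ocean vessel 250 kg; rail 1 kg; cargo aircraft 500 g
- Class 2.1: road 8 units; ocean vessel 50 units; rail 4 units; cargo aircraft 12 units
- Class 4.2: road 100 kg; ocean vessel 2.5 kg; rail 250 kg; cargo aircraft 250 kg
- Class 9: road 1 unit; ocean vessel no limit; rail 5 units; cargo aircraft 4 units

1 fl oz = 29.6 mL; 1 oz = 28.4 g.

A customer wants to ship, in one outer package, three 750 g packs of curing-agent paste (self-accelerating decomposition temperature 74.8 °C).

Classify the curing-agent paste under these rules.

self-accelerating decomposition temperature 74.8 °C is not below 50 °C, so Class 4.1 does not apply.
No criterion is met, so the item is not regulated.

Not regulated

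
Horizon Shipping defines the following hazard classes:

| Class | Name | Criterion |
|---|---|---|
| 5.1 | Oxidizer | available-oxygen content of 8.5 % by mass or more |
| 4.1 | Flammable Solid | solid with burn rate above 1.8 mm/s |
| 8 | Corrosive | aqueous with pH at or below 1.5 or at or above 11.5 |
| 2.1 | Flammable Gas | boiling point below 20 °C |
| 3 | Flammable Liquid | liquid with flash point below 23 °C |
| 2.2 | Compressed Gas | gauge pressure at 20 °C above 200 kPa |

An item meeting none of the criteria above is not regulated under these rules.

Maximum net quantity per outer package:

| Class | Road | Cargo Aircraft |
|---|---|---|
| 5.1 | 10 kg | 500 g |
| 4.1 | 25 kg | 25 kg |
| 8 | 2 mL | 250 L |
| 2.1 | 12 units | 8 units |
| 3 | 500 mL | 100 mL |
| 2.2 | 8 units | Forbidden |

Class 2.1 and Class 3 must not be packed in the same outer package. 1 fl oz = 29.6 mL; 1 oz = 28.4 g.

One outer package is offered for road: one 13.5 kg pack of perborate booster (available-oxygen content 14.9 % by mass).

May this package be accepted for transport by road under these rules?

With available-oxygen content 14.9 % by mass (≥ 8.5 % by mass), the perborate booster falls in Class 5.1.
Class 5.1 quantity: 13.5 kg.
13.5 kg exceeds the road limit of 10 kg for Class 5.1.

No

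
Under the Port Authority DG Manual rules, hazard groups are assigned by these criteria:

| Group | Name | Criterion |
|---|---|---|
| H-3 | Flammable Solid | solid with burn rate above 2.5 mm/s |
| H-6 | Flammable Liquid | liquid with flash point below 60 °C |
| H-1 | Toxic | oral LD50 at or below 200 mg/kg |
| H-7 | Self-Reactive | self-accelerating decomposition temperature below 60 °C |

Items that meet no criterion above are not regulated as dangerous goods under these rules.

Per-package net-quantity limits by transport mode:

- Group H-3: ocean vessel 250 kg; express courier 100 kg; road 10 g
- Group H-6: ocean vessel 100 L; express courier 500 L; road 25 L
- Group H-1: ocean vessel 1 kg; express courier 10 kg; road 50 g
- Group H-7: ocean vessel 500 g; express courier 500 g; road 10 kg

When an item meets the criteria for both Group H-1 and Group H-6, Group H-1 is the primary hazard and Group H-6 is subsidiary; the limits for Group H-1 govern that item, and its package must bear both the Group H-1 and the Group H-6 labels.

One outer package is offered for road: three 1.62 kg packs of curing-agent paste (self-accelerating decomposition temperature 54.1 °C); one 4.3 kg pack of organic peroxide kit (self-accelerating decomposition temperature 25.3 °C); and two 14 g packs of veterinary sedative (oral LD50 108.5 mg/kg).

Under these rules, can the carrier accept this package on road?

Curing-agent paste: self-accelerating decomposition temperature 54.1 °C < 60 °C → Group H-7 (Self-Reactive).
The organic peroxide kit has self-accelerating decomposition temperature 25.3 °C, which is < 60 °C, so it is Group H-7 (Self-Reactive).
Veterinary sedative: oral LD50 108.5 mg/kg ≤ 200 mg/kg → Group H-1 (Toxic).
Group H-7 net quantity: (three 1.62 kg packs = 4.86 kg) + 4.3 kg = 9.16 kg.
9.16 kg ≤ 10 kg (road limit, Group H-7) — within limit.
Group H-1 quantity: two 14 g packs = 28 g.
28 g ≤ 50 g (road limit, Group H-1) — within limit.
Every hazard group is within its road limit and no segregation rule is violated.

Yes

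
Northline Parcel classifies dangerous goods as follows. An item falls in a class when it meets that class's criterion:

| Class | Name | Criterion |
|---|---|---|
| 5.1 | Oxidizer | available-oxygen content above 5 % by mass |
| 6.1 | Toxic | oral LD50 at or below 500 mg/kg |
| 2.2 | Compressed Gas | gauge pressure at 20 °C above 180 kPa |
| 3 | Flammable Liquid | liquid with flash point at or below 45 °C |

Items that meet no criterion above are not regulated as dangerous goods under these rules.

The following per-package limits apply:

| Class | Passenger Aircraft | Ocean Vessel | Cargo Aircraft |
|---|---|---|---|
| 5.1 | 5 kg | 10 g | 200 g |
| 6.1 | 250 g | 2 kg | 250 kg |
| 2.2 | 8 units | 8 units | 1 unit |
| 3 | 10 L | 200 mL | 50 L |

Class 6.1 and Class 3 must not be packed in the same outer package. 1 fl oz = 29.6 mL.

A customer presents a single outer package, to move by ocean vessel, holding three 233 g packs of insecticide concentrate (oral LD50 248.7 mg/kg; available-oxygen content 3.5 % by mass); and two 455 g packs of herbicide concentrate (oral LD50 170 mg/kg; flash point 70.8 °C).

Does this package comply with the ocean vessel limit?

Yes

Oral LD50 248.7 mg/kg meets the Class 6.1 criterion (Toxic), so the insecticide concentrate is Class 6.1.
The herbicide concentrate has oral LD50 170 mg/kg, which is ≤ 500 mg/kg, so it is Class 6.1 (Toxic).
Class 6.1 net quantity: (three 233 g packs = 699 g) + (two 455 g packs = 910 g) = 1.609 kg.
That is within the Class 6.1 ocean vessel limit of 2 kg.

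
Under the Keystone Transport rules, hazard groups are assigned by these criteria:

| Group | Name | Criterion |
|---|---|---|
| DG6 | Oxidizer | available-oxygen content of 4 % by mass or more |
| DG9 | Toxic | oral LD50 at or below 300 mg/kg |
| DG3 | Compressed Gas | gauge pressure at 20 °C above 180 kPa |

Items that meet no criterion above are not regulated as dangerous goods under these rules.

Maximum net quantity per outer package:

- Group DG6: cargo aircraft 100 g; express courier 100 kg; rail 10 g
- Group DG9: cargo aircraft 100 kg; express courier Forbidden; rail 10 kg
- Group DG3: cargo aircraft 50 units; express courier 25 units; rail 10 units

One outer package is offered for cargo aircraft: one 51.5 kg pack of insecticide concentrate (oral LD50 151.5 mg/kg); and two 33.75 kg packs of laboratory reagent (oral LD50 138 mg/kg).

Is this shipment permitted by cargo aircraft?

No

With oral LD50 151.5 mg/kg (≤ 300 mg/kg), the insecticide concentrate falls in Group DG9.
With oral LD50 138 mg/kg (≤ 300 mg/kg), the laboratory reagent falls in Group DG9.
Total Group DG9: 51.5 kg + (two 33.75 kg packs = 67.5 kg) = 119 kg.
119 kg exceeds the cargo aircraft limit of 100 kg for Group DG9.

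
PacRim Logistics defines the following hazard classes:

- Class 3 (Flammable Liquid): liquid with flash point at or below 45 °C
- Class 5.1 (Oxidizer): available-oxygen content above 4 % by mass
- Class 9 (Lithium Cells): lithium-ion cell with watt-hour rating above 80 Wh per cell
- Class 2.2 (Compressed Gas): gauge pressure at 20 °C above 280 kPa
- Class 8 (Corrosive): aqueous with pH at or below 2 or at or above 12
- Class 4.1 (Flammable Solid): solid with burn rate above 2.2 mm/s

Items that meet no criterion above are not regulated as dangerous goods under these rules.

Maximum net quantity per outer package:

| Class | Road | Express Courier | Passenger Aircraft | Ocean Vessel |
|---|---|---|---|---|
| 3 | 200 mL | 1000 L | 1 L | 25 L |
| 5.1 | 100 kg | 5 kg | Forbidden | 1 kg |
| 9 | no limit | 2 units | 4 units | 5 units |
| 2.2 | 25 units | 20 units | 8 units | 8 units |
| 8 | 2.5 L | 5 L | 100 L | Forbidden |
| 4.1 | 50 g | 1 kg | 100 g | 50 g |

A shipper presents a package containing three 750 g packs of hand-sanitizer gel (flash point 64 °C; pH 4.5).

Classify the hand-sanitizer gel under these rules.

flash point 64 °C is not below 45 °C, so Class 3 does not apply.
pH 4.5 is between 2 and 12, so Class 8 does not apply.
No criterion is met, so the item is not regulated.

Not regulated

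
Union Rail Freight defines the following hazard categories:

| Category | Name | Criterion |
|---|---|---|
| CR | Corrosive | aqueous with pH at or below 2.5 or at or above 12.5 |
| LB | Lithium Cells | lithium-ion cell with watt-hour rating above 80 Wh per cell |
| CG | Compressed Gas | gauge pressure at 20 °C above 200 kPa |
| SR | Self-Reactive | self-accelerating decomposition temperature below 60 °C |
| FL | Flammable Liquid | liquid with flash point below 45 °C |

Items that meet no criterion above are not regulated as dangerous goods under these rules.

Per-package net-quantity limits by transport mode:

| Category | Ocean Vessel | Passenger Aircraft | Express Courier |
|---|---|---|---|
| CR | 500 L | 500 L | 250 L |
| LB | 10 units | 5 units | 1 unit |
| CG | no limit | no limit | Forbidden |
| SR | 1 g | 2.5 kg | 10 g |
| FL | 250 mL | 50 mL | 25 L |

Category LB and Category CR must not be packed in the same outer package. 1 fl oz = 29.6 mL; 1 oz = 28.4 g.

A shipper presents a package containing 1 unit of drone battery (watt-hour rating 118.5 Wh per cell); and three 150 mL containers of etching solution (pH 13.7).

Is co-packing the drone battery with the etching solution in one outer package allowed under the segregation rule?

No

With watt-hour rating 118.5 Wh per cell (> 80 Wh per cell), the drone battery falls in Category LB.
The etching solution has pH 13.7, which is ≥ 12.5, so it is Category CR (Corrosive).
Category LB and Category CR may not share an outer package.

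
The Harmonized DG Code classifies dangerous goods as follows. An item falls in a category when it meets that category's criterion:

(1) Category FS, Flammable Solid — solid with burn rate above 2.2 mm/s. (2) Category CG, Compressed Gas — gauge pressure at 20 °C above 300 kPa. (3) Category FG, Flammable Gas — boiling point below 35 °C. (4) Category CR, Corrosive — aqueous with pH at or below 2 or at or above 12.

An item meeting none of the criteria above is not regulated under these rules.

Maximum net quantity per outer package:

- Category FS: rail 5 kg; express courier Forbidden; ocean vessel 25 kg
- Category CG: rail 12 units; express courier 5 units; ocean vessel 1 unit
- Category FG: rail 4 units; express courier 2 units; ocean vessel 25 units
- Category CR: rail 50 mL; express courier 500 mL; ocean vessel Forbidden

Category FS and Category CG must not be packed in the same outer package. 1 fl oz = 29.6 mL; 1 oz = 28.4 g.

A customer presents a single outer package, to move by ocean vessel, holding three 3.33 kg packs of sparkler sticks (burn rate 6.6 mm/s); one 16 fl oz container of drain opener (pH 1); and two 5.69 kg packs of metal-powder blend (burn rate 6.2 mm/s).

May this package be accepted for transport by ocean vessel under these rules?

With burn rate 6.6 mm/s (> 2.2 mm/s), the sparkler sticks fall in Category FS.
Drain opener: pH 1 ≤ 2 → Category CR (Corrosive).
With burn rate 6.2 mm/s (> 2.2 mm/s), the metal-powder blend falls in Category FS.
Total Category FS: (three 3.33 kg packs = 9.99 kg) + (two 5.69 kg packs = 11.38 kg) = 21.37 kg.
21.37 kg ≤ 25 kg (ocean vessel limit, Category FS) — within limit.
Category CR quantity: one 16 fl oz container = 473.6 mL.
Category CR is Forbidden by ocean vessel.
The segregation rule (Category FS with Category CG) does not apply to Category FS with Category CR.

No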